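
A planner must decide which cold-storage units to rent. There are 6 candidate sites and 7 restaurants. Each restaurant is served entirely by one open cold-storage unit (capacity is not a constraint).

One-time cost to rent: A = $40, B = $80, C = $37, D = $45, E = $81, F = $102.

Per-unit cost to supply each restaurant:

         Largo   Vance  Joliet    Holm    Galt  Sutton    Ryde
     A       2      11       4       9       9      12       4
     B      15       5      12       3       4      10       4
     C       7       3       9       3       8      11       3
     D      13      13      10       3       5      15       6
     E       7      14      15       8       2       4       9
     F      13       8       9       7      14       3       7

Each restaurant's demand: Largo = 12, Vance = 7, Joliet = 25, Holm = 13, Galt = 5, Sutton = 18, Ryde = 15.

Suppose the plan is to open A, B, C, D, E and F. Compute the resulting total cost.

Total cost: 678

Each restaurant is assigned to its cheapest site among the open ones.
{A, B, C, D, E, F}: Largo→A 2·12=24, Vance→C 3·7=21, Joliet→A 4·25=100, Holm→B 3·13=39, Galt→E 2·5=10, Sutton→F 3·18=54, Ryde→C 3·15=45. Service 293; fixed 385; total 678.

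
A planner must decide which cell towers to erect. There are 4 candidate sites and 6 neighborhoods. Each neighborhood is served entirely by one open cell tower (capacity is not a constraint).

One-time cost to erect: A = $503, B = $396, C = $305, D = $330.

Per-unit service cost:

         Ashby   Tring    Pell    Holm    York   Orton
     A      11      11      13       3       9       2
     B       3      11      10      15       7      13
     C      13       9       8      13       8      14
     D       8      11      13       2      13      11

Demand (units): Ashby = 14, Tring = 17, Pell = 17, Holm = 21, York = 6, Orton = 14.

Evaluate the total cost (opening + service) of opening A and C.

Total cost: 1390

Each neighborhood is assigned to its cheapest site among the open ones.
{A, C}: Ashby→A 11·14=154, Tring→C 9·17=153, Pell→C 8·17=136, Holm→A 3·21=63, York→C 8·6=48, Orton→A 2·14=28. Service 582; fixed 808; total 1390.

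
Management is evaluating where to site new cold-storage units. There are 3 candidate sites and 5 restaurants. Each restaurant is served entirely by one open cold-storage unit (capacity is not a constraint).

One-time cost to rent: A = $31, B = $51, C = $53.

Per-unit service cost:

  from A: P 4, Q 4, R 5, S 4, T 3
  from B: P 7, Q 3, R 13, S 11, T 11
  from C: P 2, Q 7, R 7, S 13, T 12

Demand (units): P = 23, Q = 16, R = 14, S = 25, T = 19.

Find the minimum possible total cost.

Minimum total cost: 414

For any fixed open set, each restaurant goes to its cheapest open site; total = fixed + service.
{A}: P→A 4·23=92, Q→A 4·16=64, R→A 5·14=70, S→A 4·25=100, T→A 3·19=57. Service 383; fixed 31; total 414.
{A, C}: P→C 2·23=46, Q→A 4·16=64, R→A 5·14=70, S→A 4·25=100, T→A 3·19=57. Service 337; fixed 84; total 421.
{A, B}: P→A 4·23=92, Q→B 3·16=48, R→A 5·14=70, S→A 4·25=100, T→A 3·19=57. Service 367; fixed 82; total 449.
{A, B, C}: P→C 2·23=46, Q→B 3·16=48, R→A 5·14=70, S→A 4·25=100, T→A 3·19=57. Service 321; fixed 135; total 456.
No other subset beats 414.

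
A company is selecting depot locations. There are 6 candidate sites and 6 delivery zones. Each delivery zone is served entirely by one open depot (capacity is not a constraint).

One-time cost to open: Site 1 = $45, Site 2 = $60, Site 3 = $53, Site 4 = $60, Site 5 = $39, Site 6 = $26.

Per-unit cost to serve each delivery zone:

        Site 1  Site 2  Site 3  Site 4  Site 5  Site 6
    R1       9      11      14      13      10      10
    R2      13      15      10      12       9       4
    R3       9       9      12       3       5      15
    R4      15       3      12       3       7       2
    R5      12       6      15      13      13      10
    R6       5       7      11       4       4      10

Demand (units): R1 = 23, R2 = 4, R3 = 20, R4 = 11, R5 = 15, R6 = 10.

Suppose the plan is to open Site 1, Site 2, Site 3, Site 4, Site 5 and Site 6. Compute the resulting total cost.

Each delivery zone is assigned to its cheapest site among the open ones.
{Site 1, Site 2, Site 3, Site 4, Site 5, Site 6}: R1→Site 1 9·23=207, R2→Site 6 4·4=16, R3→Site 4 3·20=60, R4→Site 6 2·11=22, R5→Site 2 6·15=90, R6→Site 4 4·10=40. Service 435; fixed 283; total 718.

Total cost: 718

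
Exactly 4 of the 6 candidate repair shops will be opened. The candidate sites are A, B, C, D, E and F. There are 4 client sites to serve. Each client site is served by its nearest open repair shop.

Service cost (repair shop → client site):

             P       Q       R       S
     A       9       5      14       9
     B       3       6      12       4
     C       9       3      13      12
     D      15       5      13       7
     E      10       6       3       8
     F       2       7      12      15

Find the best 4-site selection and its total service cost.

Choose B, C, E and F; total service cost 12.

With exactly 4 open, each client site uses its cheapest among the chosen.
{B, C, E, F}: P→F 2, Q→C 3, R→E 3, S→B 4. Service cost 12.
{A, B, C, E}: service cost 13
{B, C, D, E}: service cost 13
Among all 15 size-4 choices, {B, C, E, F} is lowest.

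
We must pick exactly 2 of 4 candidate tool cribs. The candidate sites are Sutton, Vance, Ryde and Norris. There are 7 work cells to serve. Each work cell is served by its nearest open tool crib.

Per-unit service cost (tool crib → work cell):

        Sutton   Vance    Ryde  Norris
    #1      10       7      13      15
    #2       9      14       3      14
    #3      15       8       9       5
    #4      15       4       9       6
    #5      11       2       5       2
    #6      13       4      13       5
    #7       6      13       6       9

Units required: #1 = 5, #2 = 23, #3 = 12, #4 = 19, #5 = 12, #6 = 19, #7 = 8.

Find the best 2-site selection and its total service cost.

With exactly 2 open, each work cell uses its cheapest among the chosen.
{Vance, Ryde}: #1→Vance 7·5=35, #2→Ryde 3·23=69, #3→Vance 8·12=96, #4→Vance 4·19=76, #5→Vance 2·12=24, #6→Vance 4·19=76, #7→Ryde 6·8=48. Service cost 424.
{Ryde, Norris}: service cost 475
{Sutton, Vance}: service cost 562
Among all 6 size-2 choices, {Vance, Ryde} is lowest.

Choose Vance and Ryde; total service cost 424.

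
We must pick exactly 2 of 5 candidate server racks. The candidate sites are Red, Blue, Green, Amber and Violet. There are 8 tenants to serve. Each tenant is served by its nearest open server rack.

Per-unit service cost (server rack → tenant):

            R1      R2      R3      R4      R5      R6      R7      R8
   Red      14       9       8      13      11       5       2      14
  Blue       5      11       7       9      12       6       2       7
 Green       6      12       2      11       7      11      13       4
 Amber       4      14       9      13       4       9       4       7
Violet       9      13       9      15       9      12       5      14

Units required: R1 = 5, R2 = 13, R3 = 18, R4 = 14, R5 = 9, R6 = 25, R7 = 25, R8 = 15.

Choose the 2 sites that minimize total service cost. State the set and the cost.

Choose Red and Green; total service cost 635.

With exactly 2 open, each tenant uses its cheapest among the chosen.
{Red, Green}: R1→Green 6·5=30, R2→Red 9·13=117, R3→Green 2·18=36, R4→Green 11·14=154, R5→Green 7·9=63, R6→Red 5·25=125, R7→Red 2·25=50, R8→Green 4·15=60. Service cost 635.
{Blue, Green}: service cost 653
{Blue, Amber}: service cost 756
Among all 10 size-2 choices, {Red, Green} is lowest.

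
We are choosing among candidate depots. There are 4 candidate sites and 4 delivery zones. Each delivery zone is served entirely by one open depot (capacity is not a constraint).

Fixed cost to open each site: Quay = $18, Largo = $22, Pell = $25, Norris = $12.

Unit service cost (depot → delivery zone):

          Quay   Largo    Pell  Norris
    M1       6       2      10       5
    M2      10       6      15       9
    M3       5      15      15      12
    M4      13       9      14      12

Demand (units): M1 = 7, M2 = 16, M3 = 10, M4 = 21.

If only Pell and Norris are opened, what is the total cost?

Each delivery zone is assigned to its cheapest site among the open ones.
{Pell, Norris}: M1→Norris 5·7=35, M2→Norris 9·16=144, M3→Norris 12·10=120, M4→Norris 12·21=252. Service 551; fixed 37; total 588.

Total cost: 588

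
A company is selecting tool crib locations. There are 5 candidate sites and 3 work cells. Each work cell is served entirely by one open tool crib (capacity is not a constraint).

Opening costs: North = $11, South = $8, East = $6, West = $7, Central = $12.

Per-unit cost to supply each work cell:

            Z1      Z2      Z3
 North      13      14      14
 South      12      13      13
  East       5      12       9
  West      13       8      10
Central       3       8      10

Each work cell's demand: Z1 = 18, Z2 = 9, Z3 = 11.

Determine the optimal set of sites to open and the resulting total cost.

Open East and Central; minimum total cost 243.

For any fixed open set, each work cell goes to its cheapest open site; total = fixed + service.
{East, Central}: Z1→Central 3·18=54, Z2→Central 8·9=72, Z3→East 9·11=99. Service 225; fixed 18; total 243.
{Central}: service 236 + fixed 12 = 248
{East, West, Central}: service 225 + fixed 25 = 250
{North, South, East, West, Central}: Z1→Central 3·18=54, Z2→West 8·9=72, Z3→East 9·11=99. Service 225; fixed 44; total 269.
No other subset beats 243.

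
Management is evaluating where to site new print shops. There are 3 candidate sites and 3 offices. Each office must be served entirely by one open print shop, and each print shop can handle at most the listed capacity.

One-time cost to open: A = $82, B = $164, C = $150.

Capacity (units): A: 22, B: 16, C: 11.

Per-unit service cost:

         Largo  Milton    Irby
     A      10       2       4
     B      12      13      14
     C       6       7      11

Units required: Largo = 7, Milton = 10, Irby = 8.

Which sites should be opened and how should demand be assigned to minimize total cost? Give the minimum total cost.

Open {A, C}: Largo→C 6·7=42, Milton→A 2·10=20, Irby→A 4·8=32.
Loads: A carries 18/22, C carries 7/11. Service 94; fixed 232; total 326.
Next best feasible plan costs 382.

Minimum total cost: 326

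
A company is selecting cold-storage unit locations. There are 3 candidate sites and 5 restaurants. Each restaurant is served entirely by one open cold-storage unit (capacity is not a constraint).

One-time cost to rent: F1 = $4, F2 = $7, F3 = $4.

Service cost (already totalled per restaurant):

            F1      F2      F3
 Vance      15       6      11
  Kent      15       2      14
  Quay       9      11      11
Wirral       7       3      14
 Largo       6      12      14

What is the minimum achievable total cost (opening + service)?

For any fixed open set, each restaurant goes to its cheapest open site; total = fixed + service.
{F1, F2}: Vance→F2 6, Kent→F2 2, Quay→F1 9, Wirral→F2 3, Largo→F1 6. Service 26; fixed 11; total 37.
{F1, F2, F3}: service 26 + fixed 15 = 41
{F2}: service 34 + fixed 7 = 41
{F1}: service 52 + fixed 4 = 56
No other subset beats 37.

Minimum total cost: 37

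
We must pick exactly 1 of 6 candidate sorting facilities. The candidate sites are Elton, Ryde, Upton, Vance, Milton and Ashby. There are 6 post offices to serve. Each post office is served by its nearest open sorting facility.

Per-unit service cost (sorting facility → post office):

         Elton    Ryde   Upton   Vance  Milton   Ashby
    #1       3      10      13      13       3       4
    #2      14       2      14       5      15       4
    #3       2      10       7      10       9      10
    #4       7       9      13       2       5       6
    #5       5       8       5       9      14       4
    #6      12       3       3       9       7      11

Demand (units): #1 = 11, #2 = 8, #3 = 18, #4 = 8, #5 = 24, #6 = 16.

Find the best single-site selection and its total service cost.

Choose Elton only; total service cost 549.

With exactly 1 open, each post office uses its cheapest among the chosen.
{Elton}: #1→Elton 3·11=33, #2→Elton 14·8=112, #3→Elton 2·18=36, #4→Elton 7·8=56, #5→Elton 5·24=120, #6→Elton 12·16=192. Service cost 549.
{Ashby}: service cost 576
{Ryde}: service cost 618
Among all 6 size-1 choices, {Elton} is lowest.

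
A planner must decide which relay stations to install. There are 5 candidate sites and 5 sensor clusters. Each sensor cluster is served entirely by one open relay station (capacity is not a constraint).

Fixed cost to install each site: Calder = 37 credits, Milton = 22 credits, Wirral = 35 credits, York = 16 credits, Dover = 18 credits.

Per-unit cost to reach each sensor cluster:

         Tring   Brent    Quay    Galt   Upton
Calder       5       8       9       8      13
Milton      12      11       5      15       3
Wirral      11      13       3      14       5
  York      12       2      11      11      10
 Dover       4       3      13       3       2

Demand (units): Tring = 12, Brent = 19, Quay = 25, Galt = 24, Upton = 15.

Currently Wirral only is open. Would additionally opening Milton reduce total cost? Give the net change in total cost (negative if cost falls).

Yes — net change −46 (cost falls by 46).

Current service cost with {Wirral}: 865.
Adding Milton: each sensor cluster re-picks its cheapest; new service cost 797, saving 68.
Extra fixed cost: 22. Net change = 22 − 68 = -46.
(Totals: 900 → 854.)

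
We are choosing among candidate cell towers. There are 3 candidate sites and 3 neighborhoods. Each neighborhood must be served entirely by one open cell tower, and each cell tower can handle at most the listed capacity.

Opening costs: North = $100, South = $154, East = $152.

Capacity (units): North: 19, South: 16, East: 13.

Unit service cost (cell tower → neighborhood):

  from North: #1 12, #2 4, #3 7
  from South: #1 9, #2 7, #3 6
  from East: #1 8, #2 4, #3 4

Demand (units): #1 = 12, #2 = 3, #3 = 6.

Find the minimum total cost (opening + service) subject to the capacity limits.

Open {North, East}: #1→East 8·12=96, #2→North 4·3=12, #3→North 7·6=42.
Loads: North carries 9/19, East carries 12/13. Service 150; fixed 252; total 402.
Next best feasible plan costs 416.

Minimum total cost: 402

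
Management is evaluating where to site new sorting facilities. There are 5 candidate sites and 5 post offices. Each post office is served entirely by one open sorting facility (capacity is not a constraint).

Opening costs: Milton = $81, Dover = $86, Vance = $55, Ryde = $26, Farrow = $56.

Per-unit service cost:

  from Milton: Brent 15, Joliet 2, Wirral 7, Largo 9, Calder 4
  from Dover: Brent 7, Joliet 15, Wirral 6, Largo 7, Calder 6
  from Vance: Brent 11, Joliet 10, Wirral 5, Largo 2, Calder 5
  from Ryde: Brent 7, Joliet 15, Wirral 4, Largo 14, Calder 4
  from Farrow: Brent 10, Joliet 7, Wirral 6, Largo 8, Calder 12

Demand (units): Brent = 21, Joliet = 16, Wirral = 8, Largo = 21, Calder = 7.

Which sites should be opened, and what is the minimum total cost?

Open Milton, Vance and Ryde; minimum total cost 443.

For any fixed open set, each post office goes to its cheapest open site; total = fixed + service.
{Milton, Vance, Ryde}: Brent→Ryde 7·21=147, Joliet→Milton 2·16=32, Wirral→Ryde 4·8=32, Largo→Vance 2·21=42, Calder→Milton 4·7=28. Service 281; fixed 162; total 443.
{Vance, Ryde}: service 409 + fixed 81 = 490
{Vance, Ryde, Farrow}: Brent→Ryde 7·21=147, Joliet→Farrow 7·16=112, Wirral→Ryde 4·8=32, Largo→Vance 2·21=42, Calder→Ryde 4·7=28. Service 361; fixed 137; total 498.
{Milton, Dover, Vance, Ryde, Farrow}: service 281 + fixed 304 = 585
No other subset beats 443.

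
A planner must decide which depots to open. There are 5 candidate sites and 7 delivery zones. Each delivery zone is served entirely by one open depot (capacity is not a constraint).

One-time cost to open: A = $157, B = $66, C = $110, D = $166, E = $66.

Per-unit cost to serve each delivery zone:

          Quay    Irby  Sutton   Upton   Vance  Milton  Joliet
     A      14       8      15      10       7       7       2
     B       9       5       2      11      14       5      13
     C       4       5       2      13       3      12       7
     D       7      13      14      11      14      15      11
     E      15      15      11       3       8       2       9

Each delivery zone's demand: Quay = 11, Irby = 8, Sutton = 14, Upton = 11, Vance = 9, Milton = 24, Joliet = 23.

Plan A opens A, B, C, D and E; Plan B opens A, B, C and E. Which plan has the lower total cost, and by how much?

Plan A: {A, B, C, D, E}: Quay→C 4·11=44, Irby→B 5·8=40, Sutton→B 2·14=28, Upton→E 3·11=33, Vance→C 3·9=27, Milton→E 2·24=48, Joliet→A 2·23=46. Service 266; fixed 565; total 831.
Plan B: {A, B, C, E}: Quay→C 4·11=44, Irby→B 5·8=40, Sutton→B 2·14=28, Upton→E 3·11=33, Vance→C 3·9=27, Milton→E 2·24=48, Joliet→A 2·23=46. Service 266; fixed 399; total 665.
Difference: |831 − 665| = 166.

Plan B is cheaper by 166.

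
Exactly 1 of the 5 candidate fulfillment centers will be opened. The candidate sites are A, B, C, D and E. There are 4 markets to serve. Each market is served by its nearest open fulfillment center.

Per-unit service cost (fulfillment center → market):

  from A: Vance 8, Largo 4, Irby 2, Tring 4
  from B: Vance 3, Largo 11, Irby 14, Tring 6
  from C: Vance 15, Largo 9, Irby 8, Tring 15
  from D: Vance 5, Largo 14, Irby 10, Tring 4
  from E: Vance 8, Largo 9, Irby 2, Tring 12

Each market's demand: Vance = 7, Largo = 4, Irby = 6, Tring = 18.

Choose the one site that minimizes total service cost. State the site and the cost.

With exactly 1 open, each market uses its cheapest among the chosen.
{A}: Vance→A 8·7=56, Largo→A 4·4=16, Irby→A 2·6=12, Tring→A 4·18=72. Service cost 156.
{D}: service cost 223
{B}: service cost 257
Among all 5 size-1 choices, {A} is lowest.

Choose A only; total service cost 156.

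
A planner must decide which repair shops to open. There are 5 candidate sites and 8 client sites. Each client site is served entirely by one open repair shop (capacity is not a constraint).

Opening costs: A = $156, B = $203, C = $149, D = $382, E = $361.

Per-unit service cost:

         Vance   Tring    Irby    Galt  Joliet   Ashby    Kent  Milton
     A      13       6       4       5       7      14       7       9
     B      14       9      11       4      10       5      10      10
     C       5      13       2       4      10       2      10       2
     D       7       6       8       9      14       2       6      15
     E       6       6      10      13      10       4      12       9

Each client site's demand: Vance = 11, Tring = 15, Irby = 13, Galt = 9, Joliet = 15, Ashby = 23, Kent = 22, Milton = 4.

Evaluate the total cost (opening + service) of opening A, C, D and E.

Each client site is assigned to its cheapest site among the open ones.
{A, C, D, E}: Vance→C 5·11=55, Tring→A 6·15=90, Irby→C 2·13=26, Galt→C 4·9=36, Joliet→A 7·15=105, Ashby→C 2·23=46, Kent→D 6·22=132, Milton→C 2·4=8. Service 498; fixed 1048; total 1546.

Total cost: 1546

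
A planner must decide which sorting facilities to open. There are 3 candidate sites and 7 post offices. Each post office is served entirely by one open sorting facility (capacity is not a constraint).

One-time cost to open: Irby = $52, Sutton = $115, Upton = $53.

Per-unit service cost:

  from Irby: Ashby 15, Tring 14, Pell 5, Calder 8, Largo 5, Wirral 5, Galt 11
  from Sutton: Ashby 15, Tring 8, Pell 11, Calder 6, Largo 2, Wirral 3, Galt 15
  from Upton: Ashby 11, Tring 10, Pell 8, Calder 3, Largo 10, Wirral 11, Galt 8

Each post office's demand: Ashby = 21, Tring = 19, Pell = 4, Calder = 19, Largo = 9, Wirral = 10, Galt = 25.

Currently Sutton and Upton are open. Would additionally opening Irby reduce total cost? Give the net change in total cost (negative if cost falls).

Current service cost with {Sutton, Upton}: 720.
Adding Irby: each post office re-picks its cheapest; new service cost 708, saving 12.
Extra fixed cost: 52. Net change = 52 − 12 = 40.
(Totals: 888 → 928.)

No — net change +40 (cost rises by 40).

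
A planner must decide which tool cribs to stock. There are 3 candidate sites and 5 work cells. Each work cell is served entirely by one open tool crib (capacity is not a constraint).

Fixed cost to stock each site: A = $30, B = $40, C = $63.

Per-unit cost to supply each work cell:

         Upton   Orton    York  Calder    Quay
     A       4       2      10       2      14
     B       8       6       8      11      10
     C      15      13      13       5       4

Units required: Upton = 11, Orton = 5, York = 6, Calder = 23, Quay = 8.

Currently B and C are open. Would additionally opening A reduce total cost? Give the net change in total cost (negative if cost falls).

Yes — net change −103 (cost falls by 103).

Current service cost with {B, C}: 313.
Adding A: each work cell re-picks its cheapest; new service cost 180, saving 133.
Extra fixed cost: 30. Net change = 30 − 133 = -103.
(Totals: 416 → 313.)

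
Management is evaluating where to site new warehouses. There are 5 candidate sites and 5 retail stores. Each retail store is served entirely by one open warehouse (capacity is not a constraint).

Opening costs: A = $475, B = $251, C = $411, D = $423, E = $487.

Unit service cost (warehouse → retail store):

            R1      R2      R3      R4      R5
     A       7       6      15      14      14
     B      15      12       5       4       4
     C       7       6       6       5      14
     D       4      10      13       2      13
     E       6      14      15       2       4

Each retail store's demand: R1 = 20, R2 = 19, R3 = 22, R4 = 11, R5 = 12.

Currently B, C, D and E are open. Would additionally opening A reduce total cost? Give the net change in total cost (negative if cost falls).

No — net change +475 (cost rises by 475).

Current service cost with {B, C, D, E}: 374.
Adding A: each retail store re-picks its cheapest; new service cost 374, saving 0.
Extra fixed cost: 475. Net change = 475 − 0 = 475.
(Totals: 1946 → 2421.)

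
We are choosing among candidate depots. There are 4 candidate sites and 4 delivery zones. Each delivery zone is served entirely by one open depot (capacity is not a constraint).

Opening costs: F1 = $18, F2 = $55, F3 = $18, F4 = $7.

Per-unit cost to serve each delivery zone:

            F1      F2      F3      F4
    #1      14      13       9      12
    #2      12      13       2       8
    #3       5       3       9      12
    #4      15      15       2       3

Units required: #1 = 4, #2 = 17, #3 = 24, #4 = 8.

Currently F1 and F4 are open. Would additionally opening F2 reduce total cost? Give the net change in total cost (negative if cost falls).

No — net change +7 (cost rises by 7).

Current service cost with {F1, F4}: 328.
Adding F2: each delivery zone re-picks its cheapest; new service cost 280, saving 48.
Extra fixed cost: 55. Net change = 55 − 48 = 7.
(Totals: 353 → 360.)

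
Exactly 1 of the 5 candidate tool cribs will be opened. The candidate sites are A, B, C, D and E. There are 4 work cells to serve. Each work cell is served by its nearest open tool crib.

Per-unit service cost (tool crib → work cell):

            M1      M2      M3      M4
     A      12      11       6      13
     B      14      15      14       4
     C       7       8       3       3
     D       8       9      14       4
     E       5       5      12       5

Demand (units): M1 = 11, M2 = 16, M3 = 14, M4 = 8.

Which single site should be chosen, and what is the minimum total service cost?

Choose C only; total service cost 271.

With exactly 1 open, each work cell uses its cheapest among the chosen.
{C}: M1→C 7·11=77, M2→C 8·16=128, M3→C 3·14=42, M4→C 3·8=24. Service cost 271.
{E}: service cost 343
{D}: service cost 460
Among all 5 size-1 choices, {C} is lowest.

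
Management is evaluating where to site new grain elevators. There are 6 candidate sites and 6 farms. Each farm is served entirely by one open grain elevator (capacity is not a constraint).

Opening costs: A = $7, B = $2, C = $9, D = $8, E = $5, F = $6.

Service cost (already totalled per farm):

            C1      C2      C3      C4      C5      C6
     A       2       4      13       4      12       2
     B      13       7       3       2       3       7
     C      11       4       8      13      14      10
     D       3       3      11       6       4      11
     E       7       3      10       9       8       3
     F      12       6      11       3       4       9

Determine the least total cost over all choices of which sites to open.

Minimum total cost: 25

For any fixed open set, each farm goes to its cheapest open site; total = fixed + service.
{A, B}: C1→A 2, C2→A 4, C3→B 3, C4→B 2, C5→B 3, C6→A 2. Service 16; fixed 9; total 25.
{B, E}: service 21 + fixed 7 = 28
{A, B, E}: service 15 + fixed 14 = 29
{A, B, C, D, E, F}: service 15 + fixed 37 = 52
No other subset beats 25.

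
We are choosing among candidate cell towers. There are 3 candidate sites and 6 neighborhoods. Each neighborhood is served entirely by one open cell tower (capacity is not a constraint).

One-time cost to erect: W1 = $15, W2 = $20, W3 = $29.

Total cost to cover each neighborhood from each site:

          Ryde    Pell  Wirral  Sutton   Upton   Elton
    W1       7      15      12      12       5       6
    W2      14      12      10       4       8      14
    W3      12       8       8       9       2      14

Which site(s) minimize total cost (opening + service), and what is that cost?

For any fixed open set, each neighborhood goes to its cheapest open site; total = fixed + service.
{W1}: Ryde→W1 7, Pell→W1 15, Wirral→W1 12, Sutton→W1 12, Upton→W1 5, Elton→W1 6. Service 57; fixed 15; total 72.
{W1, W2}: service 44 + fixed 35 = 79
{W2}: service 62 + fixed 20 = 82
{W1, W2, W3}: Ryde→W1 7, Pell→W3 8, Wirral→W3 8, Sutton→W2 4, Upton→W3 2, Elton→W1 6. Service 35; fixed 64; total 99.
No other subset beats 72.

Open W1 only; minimum total cost 72.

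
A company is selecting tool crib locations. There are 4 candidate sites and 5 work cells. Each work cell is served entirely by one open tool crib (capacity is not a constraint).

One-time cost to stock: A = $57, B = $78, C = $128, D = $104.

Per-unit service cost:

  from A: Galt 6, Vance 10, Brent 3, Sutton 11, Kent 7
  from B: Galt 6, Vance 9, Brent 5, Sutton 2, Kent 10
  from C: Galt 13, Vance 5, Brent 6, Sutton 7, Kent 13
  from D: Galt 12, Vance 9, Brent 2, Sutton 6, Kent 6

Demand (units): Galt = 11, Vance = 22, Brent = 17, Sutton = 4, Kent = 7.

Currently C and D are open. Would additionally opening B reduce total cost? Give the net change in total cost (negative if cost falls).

Current service cost with {C, D}: 342.
Adding B: each work cell re-picks its cheapest; new service cost 260, saving 82.
Extra fixed cost: 78. Net change = 78 − 82 = -4.
(Totals: 574 → 570.)

Yes — net change −4 (cost falls by 4).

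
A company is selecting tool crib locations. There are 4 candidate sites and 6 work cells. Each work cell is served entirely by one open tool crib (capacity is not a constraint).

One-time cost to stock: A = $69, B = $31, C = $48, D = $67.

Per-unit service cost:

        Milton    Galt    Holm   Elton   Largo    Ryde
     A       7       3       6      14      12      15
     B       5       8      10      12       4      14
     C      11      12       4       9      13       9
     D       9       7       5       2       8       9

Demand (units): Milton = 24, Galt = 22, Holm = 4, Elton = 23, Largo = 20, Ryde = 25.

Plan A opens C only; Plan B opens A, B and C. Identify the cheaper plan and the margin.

Plan A: {C}: Milton→C 11·24=264, Galt→C 12·22=264, Holm→C 4·4=16, Elton→C 9·23=207, Largo→C 13·20=260, Ryde→C 9·25=225. Service 1236; fixed 48; total 1284.
Plan B: {A, B, C}: Milton→B 5·24=120, Galt→A 3·22=66, Holm→C 4·4=16, Elton→C 9·23=207, Largo→B 4·20=80, Ryde→C 9·25=225. Service 714; fixed 148; total 862.
Difference: |1284 − 862| = 422.

Plan B is cheaper by 422.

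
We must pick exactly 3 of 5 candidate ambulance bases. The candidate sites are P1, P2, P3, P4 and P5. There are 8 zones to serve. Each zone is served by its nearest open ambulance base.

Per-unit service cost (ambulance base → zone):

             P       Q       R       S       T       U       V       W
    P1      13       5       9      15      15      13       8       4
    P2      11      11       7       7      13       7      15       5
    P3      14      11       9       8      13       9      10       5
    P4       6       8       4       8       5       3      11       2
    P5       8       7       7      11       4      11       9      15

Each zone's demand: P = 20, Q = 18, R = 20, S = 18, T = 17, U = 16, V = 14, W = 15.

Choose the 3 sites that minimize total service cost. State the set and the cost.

With exactly 3 open, each zone uses its cheapest among the chosen.
{P1, P2, P4}: P→P4 6·20=120, Q→P1 5·18=90, R→P4 4·20=80, S→P2 7·18=126, T→P4 5·17=85, U→P4 3·16=48, V→P1 8·14=112, W→P4 2·15=30. Service cost 691.
{P1, P4, P5}: service cost 692
{P1, P3, P4}: service cost 709
Among all 10 size-3 choices, {P1, P2, P4} is lowest.

Choose P1, P2 and P4; total service cost 691.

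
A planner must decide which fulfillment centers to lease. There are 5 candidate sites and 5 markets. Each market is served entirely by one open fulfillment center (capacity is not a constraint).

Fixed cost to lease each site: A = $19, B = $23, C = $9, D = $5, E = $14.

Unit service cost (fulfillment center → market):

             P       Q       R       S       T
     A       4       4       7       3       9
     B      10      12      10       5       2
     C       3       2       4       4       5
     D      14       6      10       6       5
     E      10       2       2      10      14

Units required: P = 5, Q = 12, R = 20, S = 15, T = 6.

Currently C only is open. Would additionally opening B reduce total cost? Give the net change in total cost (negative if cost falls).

Current service cost with {C}: 209.
Adding B: each market re-picks its cheapest; new service cost 191, saving 18.
Extra fixed cost: 23. Net change = 23 − 18 = 5.
(Totals: 218 → 223.)

No — net change +5 (cost rises by 5).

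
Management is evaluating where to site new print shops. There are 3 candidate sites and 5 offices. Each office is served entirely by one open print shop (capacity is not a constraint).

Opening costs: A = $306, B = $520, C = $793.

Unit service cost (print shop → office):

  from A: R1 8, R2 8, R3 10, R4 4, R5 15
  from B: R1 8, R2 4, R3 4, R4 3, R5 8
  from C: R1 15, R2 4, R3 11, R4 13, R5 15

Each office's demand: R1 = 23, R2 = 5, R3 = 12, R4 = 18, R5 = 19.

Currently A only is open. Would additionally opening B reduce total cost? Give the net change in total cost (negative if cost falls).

Current service cost with {A}: 701.
Adding B: each office re-picks its cheapest; new service cost 458, saving 243.
Extra fixed cost: 520. Net change = 520 − 243 = 277.
(Totals: 1007 → 1284.)

No — net change +277 (cost rises by 277).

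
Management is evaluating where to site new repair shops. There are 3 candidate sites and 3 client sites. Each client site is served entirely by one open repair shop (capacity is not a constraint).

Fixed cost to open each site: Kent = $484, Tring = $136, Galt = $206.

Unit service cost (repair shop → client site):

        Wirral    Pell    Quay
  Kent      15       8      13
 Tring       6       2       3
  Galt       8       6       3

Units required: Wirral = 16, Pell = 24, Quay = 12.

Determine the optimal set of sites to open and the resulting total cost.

Open Tring only; minimum total cost 316.

For any fixed open set, each client site goes to its cheapest open site; total = fixed + service.
{Tring}: Wirral→Tring 6·16=96, Pell→Tring 2·24=48, Quay→Tring 3·12=36. Service 180; fixed 136; total 316.
{Galt}: service 308 + fixed 206 = 514
{Tring, Galt}: service 180 + fixed 342 = 522
{Kent, Tring, Galt}: service 180 + fixed 826 = 1006
No other subset beats 316.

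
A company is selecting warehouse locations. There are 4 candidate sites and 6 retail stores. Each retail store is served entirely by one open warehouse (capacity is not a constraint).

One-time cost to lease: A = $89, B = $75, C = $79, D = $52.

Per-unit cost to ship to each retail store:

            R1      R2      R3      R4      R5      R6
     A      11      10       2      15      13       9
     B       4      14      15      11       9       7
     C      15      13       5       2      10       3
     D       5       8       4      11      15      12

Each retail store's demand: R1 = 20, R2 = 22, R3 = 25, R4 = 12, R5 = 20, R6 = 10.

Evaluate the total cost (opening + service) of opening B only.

Total cost: 1220

Each retail store is assigned to its cheapest site among the open ones.
{B}: R1→B 4·20=80, R2→B 14·22=308, R3→B 15·25=375, R4→B 11·12=132, R5→B 9·20=180, R6→B 7·10=70. Service 1145; fixed 75; total 1220.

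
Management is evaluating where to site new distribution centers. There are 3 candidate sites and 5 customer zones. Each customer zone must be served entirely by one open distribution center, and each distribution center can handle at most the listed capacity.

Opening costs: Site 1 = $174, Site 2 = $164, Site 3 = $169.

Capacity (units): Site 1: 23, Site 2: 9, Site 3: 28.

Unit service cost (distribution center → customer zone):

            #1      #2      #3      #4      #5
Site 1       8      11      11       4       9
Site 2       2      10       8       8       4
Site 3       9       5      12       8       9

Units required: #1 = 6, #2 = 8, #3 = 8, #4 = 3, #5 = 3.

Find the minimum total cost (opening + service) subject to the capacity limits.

Open {Site 3}: #1→Site 3 9·6=54, #2→Site 3 5·8=40, #3→Site 3 12·8=96, #4→Site 3 8·3=24, #5→Site 3 9·3=27.
Loads: Site 3 carries 28/28. Service 241; fixed 169; total 410.
Next best feasible plan costs 517.

Minimum total cost: 410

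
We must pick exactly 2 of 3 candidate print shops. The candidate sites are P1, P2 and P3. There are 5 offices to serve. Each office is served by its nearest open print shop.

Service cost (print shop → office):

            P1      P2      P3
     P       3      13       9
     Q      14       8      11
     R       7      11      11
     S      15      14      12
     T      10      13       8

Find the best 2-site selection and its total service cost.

Choose P1 and P3; total service cost 41.

With exactly 2 open, each office uses its cheapest among the chosen.
{P1, P3}: P→P1 3, Q→P3 11, R→P1 7, S→P3 12, T→P3 8. Service cost 41.
{P1, P2}: service cost 42
{P2, P3}: service cost 48
Among all 3 size-2 choices, {P1, P3} is lowest.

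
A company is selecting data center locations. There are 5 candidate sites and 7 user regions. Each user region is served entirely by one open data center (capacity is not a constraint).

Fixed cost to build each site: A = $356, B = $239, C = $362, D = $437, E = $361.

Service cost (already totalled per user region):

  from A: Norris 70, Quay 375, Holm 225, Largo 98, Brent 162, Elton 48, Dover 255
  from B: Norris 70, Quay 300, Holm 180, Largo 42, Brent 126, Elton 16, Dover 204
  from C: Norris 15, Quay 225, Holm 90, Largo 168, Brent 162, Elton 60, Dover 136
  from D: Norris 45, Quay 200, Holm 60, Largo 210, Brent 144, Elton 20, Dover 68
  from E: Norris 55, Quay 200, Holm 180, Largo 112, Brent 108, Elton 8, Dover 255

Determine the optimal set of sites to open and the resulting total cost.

For any fixed open set, each user region goes to its cheapest open site; total = fixed + service.
{B}: Norris→B 70, Quay→B 300, Holm→B 180, Largo→B 42, Brent→B 126, Elton→B 16, Dover→B 204. Service 938; fixed 239; total 1177.
{D}: Norris→D 45, Quay→D 200, Holm→D 60, Largo→D 210, Brent→D 144, Elton→D 20, Dover→D 68. Service 747; fixed 437; total 1184.
{C}: service 856 + fixed 362 = 1218
{A, B, C, D, E}: service 501 + fixed 1755 = 2256
No other subset beats 1177.

Open B only; minimum total cost 1177.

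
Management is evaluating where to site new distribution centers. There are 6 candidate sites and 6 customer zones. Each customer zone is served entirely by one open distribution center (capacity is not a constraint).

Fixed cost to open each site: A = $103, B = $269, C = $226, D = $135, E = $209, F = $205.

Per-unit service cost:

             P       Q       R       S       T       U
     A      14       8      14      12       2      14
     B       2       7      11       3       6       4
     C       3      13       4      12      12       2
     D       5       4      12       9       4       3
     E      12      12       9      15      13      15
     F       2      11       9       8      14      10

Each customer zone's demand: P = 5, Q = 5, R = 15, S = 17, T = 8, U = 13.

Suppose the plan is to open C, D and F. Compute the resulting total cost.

Each customer zone is assigned to its cheapest site among the open ones.
{C, D, F}: P→F 2·5=10, Q→D 4·5=20, R→C 4·15=60, S→F 8·17=136, T→D 4·8=32, U→C 2·13=26. Service 284; fixed 566; total 850.

Total cost: 850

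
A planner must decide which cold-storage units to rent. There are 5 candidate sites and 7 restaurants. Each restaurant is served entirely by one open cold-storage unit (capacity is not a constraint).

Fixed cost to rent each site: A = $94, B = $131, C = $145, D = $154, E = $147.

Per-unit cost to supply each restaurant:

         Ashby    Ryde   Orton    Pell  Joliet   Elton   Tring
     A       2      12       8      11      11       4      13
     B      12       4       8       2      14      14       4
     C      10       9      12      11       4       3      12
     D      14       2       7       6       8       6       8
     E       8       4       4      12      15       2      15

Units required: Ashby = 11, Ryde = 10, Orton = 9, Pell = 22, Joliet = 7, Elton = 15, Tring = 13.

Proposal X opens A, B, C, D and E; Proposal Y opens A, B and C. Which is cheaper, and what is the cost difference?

Proposal X: {A, B, C, D, E}: Ashby→A 2·11=22, Ryde→D 2·10=20, Orton→E 4·9=36, Pell→B 2·22=44, Joliet→C 4·7=28, Elton→E 2·15=30, Tring→B 4·13=52. Service 232; fixed 671; total 903.
Proposal Y: {A, B, C}: Ashby→A 2·11=22, Ryde→B 4·10=40, Orton→A 8·9=72, Pell→B 2·22=44, Joliet→C 4·7=28, Elton→C 3·15=45, Tring→B 4·13=52. Service 303; fixed 370; total 673.
Difference: |903 − 673| = 230.

Proposal Y is cheaper by 230.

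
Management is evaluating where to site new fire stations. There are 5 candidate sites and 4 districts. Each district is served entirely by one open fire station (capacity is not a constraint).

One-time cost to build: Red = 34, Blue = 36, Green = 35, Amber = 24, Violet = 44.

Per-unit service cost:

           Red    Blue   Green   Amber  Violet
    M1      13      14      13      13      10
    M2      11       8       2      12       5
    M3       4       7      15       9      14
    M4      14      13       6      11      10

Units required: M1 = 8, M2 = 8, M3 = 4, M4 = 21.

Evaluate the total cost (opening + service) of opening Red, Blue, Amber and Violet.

Each district is assigned to its cheapest site among the open ones.
{Red, Blue, Amber, Violet}: M1→Violet 10·8=80, M2→Violet 5·8=40, M3→Red 4·4=16, M4→Violet 10·21=210. Service 346; fixed 138; total 484.

Total cost: 484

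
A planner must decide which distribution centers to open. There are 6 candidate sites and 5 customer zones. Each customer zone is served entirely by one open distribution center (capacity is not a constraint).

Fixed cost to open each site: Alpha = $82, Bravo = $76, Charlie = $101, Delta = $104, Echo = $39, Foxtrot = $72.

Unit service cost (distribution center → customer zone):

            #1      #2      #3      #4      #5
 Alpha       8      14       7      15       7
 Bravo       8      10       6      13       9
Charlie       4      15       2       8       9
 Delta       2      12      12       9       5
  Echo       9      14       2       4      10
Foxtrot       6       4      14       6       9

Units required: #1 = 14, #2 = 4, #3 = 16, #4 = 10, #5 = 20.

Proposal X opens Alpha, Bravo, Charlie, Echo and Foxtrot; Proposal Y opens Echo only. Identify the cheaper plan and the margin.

Proposal Y is cheaper by 161.

Proposal X: {Alpha, Bravo, Charlie, Echo, Foxtrot}: #1→Charlie 4·14=56, #2→Foxtrot 4·4=16, #3→Charlie 2·16=32, #4→Echo 4·10=40, #5→Alpha 7·20=140. Service 284; fixed 370; total 654.
Proposal Y: {Echo}: #1→Echo 9·14=126, #2→Echo 14·4=56, #3→Echo 2·16=32, #4→Echo 4·10=40, #5→Echo 10·20=200. Service 454; fixed 39; total 493.
Difference: |654 − 493| = 161.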